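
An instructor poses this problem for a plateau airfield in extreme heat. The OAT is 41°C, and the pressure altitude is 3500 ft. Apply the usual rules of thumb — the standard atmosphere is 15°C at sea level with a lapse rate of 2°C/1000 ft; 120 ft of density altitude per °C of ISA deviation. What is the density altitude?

ISA temperature at 3500 ft = 15 − 2 × (3500/1000) = 8°C.
ISA deviation = 41 − 8 = +33°C.
Density altitude = 3500 + 120 × (33) = 3500 + (+3960) = 7460 ft.

7460 ft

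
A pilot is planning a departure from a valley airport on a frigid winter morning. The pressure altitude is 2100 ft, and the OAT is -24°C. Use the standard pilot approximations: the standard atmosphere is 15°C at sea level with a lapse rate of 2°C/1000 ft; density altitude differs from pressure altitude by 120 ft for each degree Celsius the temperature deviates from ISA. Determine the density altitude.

-2076 ft

ISA temperature at 2100 ft = 15 − 2 × (2100/1000) = 10.8°C.
ISA deviation = -24 − 10.8 = -34.8°C.
Density altitude = 2100 + 120 × (-34.8) = 2100 + (-4176) = -2076 ft.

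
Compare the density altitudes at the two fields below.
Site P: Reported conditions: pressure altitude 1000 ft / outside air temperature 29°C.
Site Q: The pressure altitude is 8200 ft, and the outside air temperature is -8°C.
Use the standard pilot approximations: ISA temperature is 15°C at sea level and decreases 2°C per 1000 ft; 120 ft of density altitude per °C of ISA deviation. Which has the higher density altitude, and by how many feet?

Site Q by 4488 ft

Site P: ISA temp = 13°C, deviation +16°C, DA = 1000 + 120 × 16 = 2920 ft.
Site Q: ISA temp = -1.4°C, deviation -6.6°C, DA = 8200 + 120 × (-6.6) = 7408 ft.
Site Q is higher by 7408 − 2920 = 4488 ft.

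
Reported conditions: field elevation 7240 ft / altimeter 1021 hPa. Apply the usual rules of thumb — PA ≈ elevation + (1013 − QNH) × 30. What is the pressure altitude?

Pressure correction = (1013 − 1021) × 30 = -240 ft.
Pressure altitude = 7240 + (-240) = 7000 ft.

7000 ft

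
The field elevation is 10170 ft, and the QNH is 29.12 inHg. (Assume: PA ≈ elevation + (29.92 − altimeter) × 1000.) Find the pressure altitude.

10970 ft

Pressure correction = (29.92 − 29.12) × 1000 = +800 ft.
Pressure altitude = 10170 + (+800) = 10970 ft.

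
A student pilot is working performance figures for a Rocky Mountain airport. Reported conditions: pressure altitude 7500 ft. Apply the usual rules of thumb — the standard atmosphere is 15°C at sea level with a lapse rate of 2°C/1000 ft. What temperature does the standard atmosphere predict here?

0°C

ISA temperature = 15 − 2 × (7500/1000) = 15 − 15 = 0°C.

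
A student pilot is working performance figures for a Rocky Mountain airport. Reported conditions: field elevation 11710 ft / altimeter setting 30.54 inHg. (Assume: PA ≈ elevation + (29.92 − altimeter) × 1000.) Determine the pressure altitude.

Pressure correction = (29.92 − 30.54) × 1000 = -620 ft.
Pressure altitude = 11710 + (-620) = 11090 ft.

11090 ft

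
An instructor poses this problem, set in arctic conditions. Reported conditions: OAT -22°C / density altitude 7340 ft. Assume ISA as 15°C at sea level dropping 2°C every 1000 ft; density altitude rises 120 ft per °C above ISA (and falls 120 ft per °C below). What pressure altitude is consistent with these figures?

9500 ft

DA = PA + 120 × (OAT − (15 − 2·PA/1000)) = PA + 120·OAT − 1800 + 0.24·PA = 1.24·PA + 120·OAT − 1800.
So 1.24·PA = 7340 − 120 × (-22) + 1800 = 11780.
PA = 11780 / 1.24 = 9500 ft.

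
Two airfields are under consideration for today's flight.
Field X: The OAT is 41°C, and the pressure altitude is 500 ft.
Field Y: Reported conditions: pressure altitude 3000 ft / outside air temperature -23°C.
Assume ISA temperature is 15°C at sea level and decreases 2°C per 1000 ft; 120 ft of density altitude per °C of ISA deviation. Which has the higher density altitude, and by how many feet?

Field X: ISA temp = 14°C, deviation +27°C, DA = 500 + 120 × 27 = 3740 ft.
Field Y: ISA temp = 9°C, deviation -32°C, DA = 3000 + 120 × (-32) = -840 ft.
Field X is higher by 3740 − (-840) = 4580 ft.

Field X by 4580 ft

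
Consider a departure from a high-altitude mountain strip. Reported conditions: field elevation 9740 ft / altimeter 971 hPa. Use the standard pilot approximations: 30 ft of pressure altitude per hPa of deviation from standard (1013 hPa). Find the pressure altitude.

Pressure correction = (1013 − 971) × 30 = +1260 ft.
Pressure altitude = 9740 + (+1260) = 11000 ft.

11000 ft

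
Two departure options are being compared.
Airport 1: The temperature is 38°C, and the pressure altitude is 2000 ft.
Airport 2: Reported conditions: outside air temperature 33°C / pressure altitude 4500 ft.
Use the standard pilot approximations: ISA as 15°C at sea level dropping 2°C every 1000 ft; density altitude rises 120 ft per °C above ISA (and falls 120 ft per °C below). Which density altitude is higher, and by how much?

Airport 1: ISA temp = 11°C, deviation +27°C, DA = 2000 + 120 × 27 = 5240 ft.
Airport 2: ISA temp = 6°C, deviation +27°C, DA = 4500 + 120 × 27 = 7740 ft.
Airport 2 is higher by 7740 − 5240 = 2500 ft.

Airport 2 by 2500 ft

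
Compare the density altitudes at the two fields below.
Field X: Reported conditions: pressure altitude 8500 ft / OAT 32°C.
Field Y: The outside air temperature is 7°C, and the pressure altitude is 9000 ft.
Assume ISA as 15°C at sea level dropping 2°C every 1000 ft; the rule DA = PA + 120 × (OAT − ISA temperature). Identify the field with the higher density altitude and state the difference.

Field X by 2380 ft

Field X: ISA temp = -2°C, deviation +34°C, DA = 8500 + 120 × 34 = 12580 ft.
Field Y: ISA temp = -3°C, deviation +10°C, DA = 9000 + 120 × 10 = 10200 ft.
Field X is higher by 12580 − 10200 = 2380 ft.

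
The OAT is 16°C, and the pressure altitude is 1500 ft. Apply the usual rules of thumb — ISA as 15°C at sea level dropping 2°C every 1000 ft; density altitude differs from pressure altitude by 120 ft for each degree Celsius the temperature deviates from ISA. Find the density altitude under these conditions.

ISA temperature at 1500 ft = 15 − 2 × (1500/1000) = 12°C.
ISA deviation = 16 − 12 = +4°C.
Density altitude = 1500 + 120 × (4) = 1500 + (+480) = 1980 ft.

1980 ft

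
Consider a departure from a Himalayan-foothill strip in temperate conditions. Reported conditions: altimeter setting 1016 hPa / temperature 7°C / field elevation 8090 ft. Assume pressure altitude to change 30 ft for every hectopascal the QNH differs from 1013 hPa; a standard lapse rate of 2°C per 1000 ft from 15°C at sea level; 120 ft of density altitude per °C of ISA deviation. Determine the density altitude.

8960 ft

Pressure altitude = 8090 + (1013 − 1016) × 30 = 8090 + (-90) = 8000 ft.
ISA temperature at 8000 ft = 15 − 2 × (8000/1000) = -1°C.
ISA deviation = 7 − (-1) = +8°C.
Density altitude = 8000 + 120 × (8) = 8960 ft.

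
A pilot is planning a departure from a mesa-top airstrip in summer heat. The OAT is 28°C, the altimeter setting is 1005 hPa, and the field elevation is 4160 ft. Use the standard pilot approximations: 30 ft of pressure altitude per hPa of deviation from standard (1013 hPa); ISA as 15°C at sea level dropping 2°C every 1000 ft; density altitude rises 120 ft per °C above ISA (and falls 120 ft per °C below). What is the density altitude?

7016 ft

Pressure altitude = 4160 + (1013 − 1005) × 30 = 4160 + (+240) = 4400 ft.
ISA temperature at 4400 ft = 15 − 2 × (4400/1000) = 6.2°C.
ISA deviation = 28 − 6.2 = +21.8°C.
Density altitude = 4400 + 120 × (21.8) = 7016 ft.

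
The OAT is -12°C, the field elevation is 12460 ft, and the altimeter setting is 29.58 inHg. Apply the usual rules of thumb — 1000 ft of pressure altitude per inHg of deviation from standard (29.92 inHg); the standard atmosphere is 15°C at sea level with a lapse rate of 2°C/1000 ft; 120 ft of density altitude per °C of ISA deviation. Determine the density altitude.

Pressure altitude = 12460 + (29.92 − 29.58) × 1000 = 12460 + (+340) = 12800 ft.
ISA temperature at 12800 ft = 15 − 2 × (12800/1000) = -10.6°C.
ISA deviation = -12 − (-10.6) = -1.4°C.
Density altitude = 12800 + 120 × (-1.4) = 12632 ft.

12632 ft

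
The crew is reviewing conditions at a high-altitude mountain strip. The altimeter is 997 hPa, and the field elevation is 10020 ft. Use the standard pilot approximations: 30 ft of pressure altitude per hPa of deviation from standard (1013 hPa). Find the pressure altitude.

Pressure correction = (1013 − 997) × 30 = +480 ft.
Pressure altitude = 10020 + (+480) = 10500 ft.

10500 ft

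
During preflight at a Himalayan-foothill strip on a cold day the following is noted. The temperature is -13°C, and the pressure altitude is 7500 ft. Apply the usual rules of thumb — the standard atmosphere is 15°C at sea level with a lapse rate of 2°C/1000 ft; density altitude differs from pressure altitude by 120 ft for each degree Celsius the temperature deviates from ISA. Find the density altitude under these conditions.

5940 ft

ISA temperature at 7500 ft = 15 − 2 × (7500/1000) = 0°C.
ISA deviation = -13 − 0 = -13°C.
Density altitude = 7500 + 120 × (-13) = 7500 + (-1560) = 5940 ft.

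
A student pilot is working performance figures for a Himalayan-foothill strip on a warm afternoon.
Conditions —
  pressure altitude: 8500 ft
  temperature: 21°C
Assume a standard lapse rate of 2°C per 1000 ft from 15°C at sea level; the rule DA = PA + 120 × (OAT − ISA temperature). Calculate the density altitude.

11260 ft

ISA temperature at 8500 ft = 15 − 2 × (8500/1000) = -2°C.
ISA deviation = 21 − (-2) = +23°C.
Density altitude = 8500 + 120 × (23) = 8500 + (+2760) = 11260 ft.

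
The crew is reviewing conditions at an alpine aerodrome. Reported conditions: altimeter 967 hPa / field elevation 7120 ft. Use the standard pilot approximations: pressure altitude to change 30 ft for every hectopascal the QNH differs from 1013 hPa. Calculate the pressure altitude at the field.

8500 ft

Pressure correction = (1013 − 967) × 30 = +1380 ft.
Pressure altitude = 7120 + (+1380) = 8500 ft.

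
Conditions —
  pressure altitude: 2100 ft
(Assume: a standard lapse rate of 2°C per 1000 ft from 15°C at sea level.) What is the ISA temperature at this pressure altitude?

10.8°C

ISA temperature = 15 − 2 × (2100/1000) = 15 − 4.2 = 10.8°C.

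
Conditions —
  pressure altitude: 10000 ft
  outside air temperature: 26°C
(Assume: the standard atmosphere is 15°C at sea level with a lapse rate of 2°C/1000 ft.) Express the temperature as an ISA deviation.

ISA+31°C

ISA temperature at 10000 ft = 15 − 2 × (10000/1000) = -5°C.
Deviation = OAT − ISA = 26 − (-5) = +31°C.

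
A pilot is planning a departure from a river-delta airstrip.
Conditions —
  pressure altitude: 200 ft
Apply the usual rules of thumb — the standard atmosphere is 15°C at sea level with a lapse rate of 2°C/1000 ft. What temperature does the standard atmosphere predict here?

ISA temperature = 15 − 2 × (200/1000) = 15 − 0.4 = 14.6°C.

14.6°C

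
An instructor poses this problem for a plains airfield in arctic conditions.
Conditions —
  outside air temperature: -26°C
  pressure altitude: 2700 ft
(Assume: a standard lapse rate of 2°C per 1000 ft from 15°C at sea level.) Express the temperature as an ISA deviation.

ISA temperature at 2700 ft = 15 − 2 × (2700/1000) = 9.6°C.
Deviation = OAT − ISA = -26 − 9.6 = -35.6°C.

ISA-35.6°C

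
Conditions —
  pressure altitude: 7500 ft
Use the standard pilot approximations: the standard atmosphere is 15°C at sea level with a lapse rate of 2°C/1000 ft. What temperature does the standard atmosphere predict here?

0°C

ISA temperature = 15 − 2 × (7500/1000) = 15 − 15 = 0°C.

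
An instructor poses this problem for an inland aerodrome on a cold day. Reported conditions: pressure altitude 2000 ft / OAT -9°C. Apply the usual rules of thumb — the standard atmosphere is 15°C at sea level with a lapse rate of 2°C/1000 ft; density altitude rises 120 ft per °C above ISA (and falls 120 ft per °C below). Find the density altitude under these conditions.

-400 ft

ISA temperature at 2000 ft = 15 − 2 × (2000/1000) = 11°C.
ISA deviation = -9 − 11 = -20°C.
Density altitude = 2000 + 120 × (-20) = 2000 + (-2400) = -400 ft.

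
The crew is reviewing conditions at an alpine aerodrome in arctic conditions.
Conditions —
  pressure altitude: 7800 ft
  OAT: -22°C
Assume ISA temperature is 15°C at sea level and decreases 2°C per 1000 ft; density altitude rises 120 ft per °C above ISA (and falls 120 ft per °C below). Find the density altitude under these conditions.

5232 ft

ISA temperature at 7800 ft = 15 − 2 × (7800/1000) = -0.6°C.
ISA deviation = -22 − (-0.6) = -21.4°C.
Density altitude = 7800 + 120 × (-21.4) = 7800 + (-2568) = 5232 ft.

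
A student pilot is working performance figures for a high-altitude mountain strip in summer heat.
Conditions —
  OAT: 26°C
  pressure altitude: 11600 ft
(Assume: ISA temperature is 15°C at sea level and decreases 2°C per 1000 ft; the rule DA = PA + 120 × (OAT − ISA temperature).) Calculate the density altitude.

15704 ft

ISA temperature at 11600 ft = 15 − 2 × (11600/1000) = -8.2°C.
ISA deviation = 26 − (-8.2) = +34.2°C.
Density altitude = 11600 + 120 × (34.2) = 11600 + (+4104) = 15704 ft.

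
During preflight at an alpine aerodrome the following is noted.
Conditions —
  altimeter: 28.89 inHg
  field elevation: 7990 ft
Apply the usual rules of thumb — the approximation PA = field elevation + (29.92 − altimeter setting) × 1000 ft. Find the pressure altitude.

Pressure correction = (29.92 − 28.89) × 1000 = +1030 ft.
Pressure altitude = 7990 + (+1030) = 9020 ft.

9020 ft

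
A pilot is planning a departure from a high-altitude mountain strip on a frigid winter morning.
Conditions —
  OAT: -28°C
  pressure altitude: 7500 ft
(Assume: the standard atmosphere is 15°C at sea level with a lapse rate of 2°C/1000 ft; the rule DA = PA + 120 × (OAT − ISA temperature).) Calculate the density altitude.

4140 ft

ISA temperature at 7500 ft = 15 − 2 × (7500/1000) = 0°C.
ISA deviation = -28 − 0 = -28°C.
Density altitude = 7500 + 120 × (-28) = 7500 + (-3360) = 4140 ft.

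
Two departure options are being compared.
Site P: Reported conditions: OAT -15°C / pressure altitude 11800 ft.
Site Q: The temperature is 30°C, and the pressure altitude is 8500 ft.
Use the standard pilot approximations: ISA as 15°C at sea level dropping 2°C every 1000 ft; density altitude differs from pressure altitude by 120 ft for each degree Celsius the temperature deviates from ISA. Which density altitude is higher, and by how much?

Site P: ISA temp = -8.6°C, deviation -6.4°C, DA = 11800 + 120 × (-6.4) = 11032 ft.
Site Q: ISA temp = -2°C, deviation +32°C, DA = 8500 + 120 × 32 = 12340 ft.
Site Q is higher by 12340 − 11032 = 1308 ft.

Site Q by 1308 ft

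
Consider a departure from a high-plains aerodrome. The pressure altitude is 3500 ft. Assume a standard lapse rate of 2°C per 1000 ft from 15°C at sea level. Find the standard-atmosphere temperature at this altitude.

8°C

ISA temperature = 15 − 2 × (3500/1000) = 15 − 7 = 8°C.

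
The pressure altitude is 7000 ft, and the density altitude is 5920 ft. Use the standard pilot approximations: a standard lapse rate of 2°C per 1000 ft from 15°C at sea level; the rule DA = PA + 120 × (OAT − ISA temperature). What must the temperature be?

Density altitude − pressure altitude = 5920 − 7000 = -1080 ft.
At 120 ft/°C that is an ISA deviation of -1080/120 = -9°C.
ISA temperature at 7000 ft = 15 − 2 × (7000/1000) = 1°C.
OAT = ISA + deviation = 1 + (-9) = -8°C.

-8°C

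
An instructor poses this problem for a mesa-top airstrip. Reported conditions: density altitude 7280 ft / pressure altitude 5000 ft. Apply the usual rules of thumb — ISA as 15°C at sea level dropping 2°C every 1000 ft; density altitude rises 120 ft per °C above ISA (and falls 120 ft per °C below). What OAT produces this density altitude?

24°C

Density altitude − pressure altitude = 7280 − 5000 = +2280 ft.
At 120 ft/°C that is an ISA deviation of 2280/120 = +19°C.
ISA temperature at 5000 ft = 15 − 2 × (5000/1000) = 5°C.
OAT = ISA + deviation = 5 + (+19) = 24°C.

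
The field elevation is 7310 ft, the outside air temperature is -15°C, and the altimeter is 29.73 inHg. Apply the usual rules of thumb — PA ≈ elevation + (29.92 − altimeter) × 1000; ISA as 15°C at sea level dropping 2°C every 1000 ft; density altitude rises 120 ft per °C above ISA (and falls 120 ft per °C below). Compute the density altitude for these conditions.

Pressure altitude = 7310 + (29.92 − 29.73) × 1000 = 7310 + (+190) = 7500 ft.
ISA temperature at 7500 ft = 15 − 2 × (7500/1000) = 0°C.
ISA deviation = -15 − 0 = -15°C.
Density altitude = 7500 + 120 × (-15) = 5700 ft.

5700 ft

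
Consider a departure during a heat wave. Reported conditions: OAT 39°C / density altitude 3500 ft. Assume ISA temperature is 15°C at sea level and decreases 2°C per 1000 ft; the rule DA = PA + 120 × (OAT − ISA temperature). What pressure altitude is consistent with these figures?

500 ft

DA = PA + 120 × (OAT − (15 − 2·PA/1000)) = PA + 120·OAT − 1800 + 0.24·PA = 1.24·PA + 120·OAT − 1800.
So 1.24·PA = 3500 − 120 × 39 + 1800 = 620.
PA = 620 / 1.24 = 500 ft.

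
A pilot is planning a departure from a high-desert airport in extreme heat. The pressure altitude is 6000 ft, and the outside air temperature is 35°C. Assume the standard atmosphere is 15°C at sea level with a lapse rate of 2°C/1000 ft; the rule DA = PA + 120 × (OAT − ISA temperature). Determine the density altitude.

ISA temperature at 6000 ft = 15 − 2 × (6000/1000) = 3°C.
ISA deviation = 35 − 3 = +32°C.
Density altitude = 6000 + 120 × (32) = 6000 + (+3840) = 9840 ft.

9840 ft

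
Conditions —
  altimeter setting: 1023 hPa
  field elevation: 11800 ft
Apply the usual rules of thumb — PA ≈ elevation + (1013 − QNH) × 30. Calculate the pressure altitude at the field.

11500 ft

Pressure correction = (1013 − 1023) × 30 = -300 ft.
Pressure altitude = 11800 + (-300) = 11500 ft.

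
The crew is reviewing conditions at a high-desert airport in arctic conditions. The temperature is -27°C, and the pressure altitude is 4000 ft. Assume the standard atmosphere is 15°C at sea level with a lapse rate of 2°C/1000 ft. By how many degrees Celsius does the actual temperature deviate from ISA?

ISA-34°C

ISA temperature at 4000 ft = 15 − 2 × (4000/1000) = 7°C.
Deviation = OAT − ISA = -27 − 7 = -34°C.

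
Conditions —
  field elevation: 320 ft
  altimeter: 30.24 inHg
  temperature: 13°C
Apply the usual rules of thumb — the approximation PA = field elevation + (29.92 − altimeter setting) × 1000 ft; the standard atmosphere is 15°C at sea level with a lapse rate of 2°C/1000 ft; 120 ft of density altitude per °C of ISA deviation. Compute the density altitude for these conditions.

-240 ft

Pressure altitude = 320 + (29.92 − 30.24) × 1000 = 320 + (-320) = 0 ft.
ISA temperature at 0 ft = 15 − 2 × (0/1000) = 15°C.
ISA deviation = 13 − 15 = -2°C.
Density altitude = 0 + 120 × (-2) = -240 ft.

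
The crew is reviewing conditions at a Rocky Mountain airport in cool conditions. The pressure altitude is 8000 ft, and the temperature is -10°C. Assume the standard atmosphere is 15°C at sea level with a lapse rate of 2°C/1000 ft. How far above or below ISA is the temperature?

ISA temperature at 8000 ft = 15 − 2 × (8000/1000) = -1°C.
Deviation = OAT − ISA = -10 − (-1) = -9°C.

ISA-9°C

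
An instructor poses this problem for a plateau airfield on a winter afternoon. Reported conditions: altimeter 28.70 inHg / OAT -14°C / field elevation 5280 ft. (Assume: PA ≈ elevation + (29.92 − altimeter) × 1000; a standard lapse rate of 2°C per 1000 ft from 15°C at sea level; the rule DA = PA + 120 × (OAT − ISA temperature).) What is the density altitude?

Pressure altitude = 5280 + (29.92 − 28.70) × 1000 = 5280 + (+1220) = 6500 ft.
ISA temperature at 6500 ft = 15 − 2 × (6500/1000) = 2°C.
ISA deviation = -14 − 2 = -16°C.
Density altitude = 6500 + 120 × (-16) = 4580 ft.

4580 ft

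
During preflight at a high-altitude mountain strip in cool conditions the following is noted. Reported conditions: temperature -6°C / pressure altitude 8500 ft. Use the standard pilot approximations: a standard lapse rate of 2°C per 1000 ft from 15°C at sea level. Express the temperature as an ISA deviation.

ISA temperature at 8500 ft = 15 − 2 × (8500/1000) = -2°C.
Deviation = OAT − ISA = -6 − (-2) = -4°C.

ISA-4°C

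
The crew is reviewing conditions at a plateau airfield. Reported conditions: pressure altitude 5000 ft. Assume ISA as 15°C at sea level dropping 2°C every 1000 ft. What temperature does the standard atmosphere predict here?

5°C

ISA temperature = 15 − 2 × (5000/1000) = 15 − 10 = 5°C.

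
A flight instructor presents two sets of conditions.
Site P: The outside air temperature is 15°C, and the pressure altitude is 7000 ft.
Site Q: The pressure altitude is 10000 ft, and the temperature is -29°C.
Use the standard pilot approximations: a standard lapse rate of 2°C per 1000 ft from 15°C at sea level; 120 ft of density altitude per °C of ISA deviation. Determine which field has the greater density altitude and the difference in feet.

Site P: ISA temp = 1°C, deviation +14°C, DA = 7000 + 120 × 14 = 8680 ft.
Site Q: ISA temp = -5°C, deviation -24°C, DA = 10000 + 120 × (-24) = 7120 ft.
Site P is higher by 8680 − 7120 = 1560 ft.

Site P by 1560 ft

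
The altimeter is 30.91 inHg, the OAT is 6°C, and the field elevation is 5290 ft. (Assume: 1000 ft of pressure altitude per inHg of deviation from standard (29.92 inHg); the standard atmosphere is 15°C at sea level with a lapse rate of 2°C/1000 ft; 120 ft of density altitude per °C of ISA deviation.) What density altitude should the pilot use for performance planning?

Pressure altitude = 5290 + (29.92 − 30.91) × 1000 = 5290 + (-990) = 4300 ft.
ISA temperature at 4300 ft = 15 − 2 × (4300/1000) = 6.4°C.
ISA deviation = 6 − 6.4 = -0.4°C.
Density altitude = 4300 + 120 × (-0.4) = 4252 ft.

4252 ft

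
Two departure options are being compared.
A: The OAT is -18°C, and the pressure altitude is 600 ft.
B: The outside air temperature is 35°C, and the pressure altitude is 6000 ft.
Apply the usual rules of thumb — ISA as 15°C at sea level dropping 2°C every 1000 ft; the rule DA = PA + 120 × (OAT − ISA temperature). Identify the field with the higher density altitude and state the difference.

A: ISA temp = 13.8°C, deviation -31.8°C, DA = 600 + 120 × (-31.8) = -3216 ft.
B: ISA temp = 3°C, deviation +32°C, DA = 6000 + 120 × 32 = 9840 ft.
B is higher by 9840 − (-3216) = 13056 ft.

B by 13056 ft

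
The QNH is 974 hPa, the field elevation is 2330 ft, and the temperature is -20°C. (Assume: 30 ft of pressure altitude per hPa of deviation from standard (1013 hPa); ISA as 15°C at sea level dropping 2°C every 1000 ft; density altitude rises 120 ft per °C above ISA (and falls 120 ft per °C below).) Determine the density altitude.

Pressure altitude = 2330 + (1013 − 974) × 30 = 2330 + (+1170) = 3500 ft.
ISA temperature at 3500 ft = 15 − 2 × (3500/1000) = 8°C.
ISA deviation = -20 − 8 = -28°C.
Density altitude = 3500 + 120 × (-28) = 140 ft.

140 ft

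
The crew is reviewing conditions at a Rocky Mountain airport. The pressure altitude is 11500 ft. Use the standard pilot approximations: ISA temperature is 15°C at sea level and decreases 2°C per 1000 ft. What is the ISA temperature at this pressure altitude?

ISA temperature = 15 − 2 × (11500/1000) = 15 − 23 = -8°C.

-8°C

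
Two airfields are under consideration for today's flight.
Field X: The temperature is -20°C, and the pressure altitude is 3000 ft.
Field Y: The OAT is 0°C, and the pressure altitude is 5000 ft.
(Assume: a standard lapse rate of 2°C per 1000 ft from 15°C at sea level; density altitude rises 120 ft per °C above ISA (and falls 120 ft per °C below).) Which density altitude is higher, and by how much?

Field Y by 4880 ft

Field X: ISA temp = 9°C, deviation -29°C, DA = 3000 + 120 × (-29) = -480 ft.
Field Y: ISA temp = 5°C, deviation -5°C, DA = 5000 + 120 × (-5) = 4400 ft.
Field Y is higher by 4400 − (-480) = 4880 ft.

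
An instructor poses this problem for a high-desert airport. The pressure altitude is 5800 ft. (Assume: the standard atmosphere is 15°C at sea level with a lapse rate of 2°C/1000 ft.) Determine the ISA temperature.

3.4°C

ISA temperature = 15 − 2 × (5800/1000) = 15 − 11.6 = 3.4°C.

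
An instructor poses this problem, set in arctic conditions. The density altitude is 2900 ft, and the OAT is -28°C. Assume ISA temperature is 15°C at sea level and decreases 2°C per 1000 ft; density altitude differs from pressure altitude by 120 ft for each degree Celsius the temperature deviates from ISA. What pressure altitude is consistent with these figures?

DA = PA + 120 × (OAT − (15 − 2·PA/1000)) = PA + 120·OAT − 1800 + 0.24·PA = 1.24·PA + 120·OAT − 1800.
So 1.24·PA = 2900 − 120 × (-28) + 1800 = 8060.
PA = 8060 / 1.24 = 6500 ft.

6500 ft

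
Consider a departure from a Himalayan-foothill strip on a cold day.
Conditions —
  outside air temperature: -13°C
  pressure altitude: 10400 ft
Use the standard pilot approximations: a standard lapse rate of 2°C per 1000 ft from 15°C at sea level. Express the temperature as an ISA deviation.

ISA temperature at 10400 ft = 15 − 2 × (10400/1000) = -5.8°C.
Deviation = OAT − ISA = -13 − (-5.8) = -7.2°C.

ISA-7.2°C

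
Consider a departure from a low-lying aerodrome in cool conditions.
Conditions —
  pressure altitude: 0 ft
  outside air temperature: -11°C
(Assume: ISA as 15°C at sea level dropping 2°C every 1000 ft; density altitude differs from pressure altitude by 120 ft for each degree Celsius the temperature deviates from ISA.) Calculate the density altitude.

-3120 ft

ISA temperature at 0 ft = 15 − 2 × (0/1000) = 15°C.
ISA deviation = -11 − 15 = -26°C.
Density altitude = 0 + 120 × (-26) = 0 + (-3120) = -3120 ft.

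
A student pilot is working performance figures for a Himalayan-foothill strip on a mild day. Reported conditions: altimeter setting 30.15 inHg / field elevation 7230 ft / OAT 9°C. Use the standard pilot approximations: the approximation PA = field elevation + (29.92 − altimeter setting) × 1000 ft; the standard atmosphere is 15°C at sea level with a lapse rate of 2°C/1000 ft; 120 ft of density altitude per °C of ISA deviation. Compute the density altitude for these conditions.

Pressure altitude = 7230 + (29.92 − 30.15) × 1000 = 7230 + (-230) = 7000 ft.
ISA temperature at 7000 ft = 15 − 2 × (7000/1000) = 1°C.
ISA deviation = 9 − 1 = +8°C.
Density altitude = 7000 + 120 × (8) = 7960 ft.

7960 ft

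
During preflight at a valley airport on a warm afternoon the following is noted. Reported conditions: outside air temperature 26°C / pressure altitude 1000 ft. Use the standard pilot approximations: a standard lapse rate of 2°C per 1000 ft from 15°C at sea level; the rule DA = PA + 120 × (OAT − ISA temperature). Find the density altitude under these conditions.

ISA temperature at 1000 ft = 15 − 2 × (1000/1000) = 13°C.
ISA deviation = 26 − 13 = +13°C.
Density altitude = 1000 + 120 × (13) = 1000 + (+1560) = 2560 ft.

2560 ft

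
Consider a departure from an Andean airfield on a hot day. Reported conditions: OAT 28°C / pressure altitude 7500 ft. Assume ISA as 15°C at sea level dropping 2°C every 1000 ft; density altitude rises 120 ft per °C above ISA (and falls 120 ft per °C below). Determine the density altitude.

ISA temperature at 7500 ft = 15 − 2 × (7500/1000) = 0°C.
ISA deviation = 28 − 0 = +28°C.
Density altitude = 7500 + 120 × (28) = 7500 + (+3360) = 10860 ft.

10860 ft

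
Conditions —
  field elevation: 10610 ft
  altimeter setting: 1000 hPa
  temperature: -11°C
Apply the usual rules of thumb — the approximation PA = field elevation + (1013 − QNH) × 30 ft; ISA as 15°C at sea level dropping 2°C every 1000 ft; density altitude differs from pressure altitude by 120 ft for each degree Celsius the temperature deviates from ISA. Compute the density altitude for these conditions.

Pressure altitude = 10610 + (1013 − 1000) × 30 = 10610 + (+390) = 11000 ft.
ISA temperature at 11000 ft = 15 − 2 × (11000/1000) = -7°C.
ISA deviation = -11 − (-7) = -4°C.
Density altitude = 11000 + 120 × (-4) = 10520 ft.

10520 ft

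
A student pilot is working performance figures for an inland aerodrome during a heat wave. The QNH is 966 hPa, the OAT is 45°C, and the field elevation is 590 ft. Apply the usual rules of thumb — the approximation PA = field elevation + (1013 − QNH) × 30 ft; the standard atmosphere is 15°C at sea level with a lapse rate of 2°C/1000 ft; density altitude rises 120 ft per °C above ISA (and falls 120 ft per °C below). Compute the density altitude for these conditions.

6080 ft

Pressure altitude = 590 + (1013 − 966) × 30 = 590 + (+1410) = 2000 ft.
ISA temperature at 2000 ft = 15 − 2 × (2000/1000) = 11°C.
ISA deviation = 45 − 11 = +34°C.
Density altitude = 2000 + 120 × (34) = 6080 ft.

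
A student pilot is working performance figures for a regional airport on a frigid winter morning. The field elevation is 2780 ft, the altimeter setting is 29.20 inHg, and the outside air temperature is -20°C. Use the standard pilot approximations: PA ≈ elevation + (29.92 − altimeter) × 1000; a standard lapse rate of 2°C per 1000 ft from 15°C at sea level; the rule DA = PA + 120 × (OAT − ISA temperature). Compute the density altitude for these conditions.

140 ft

Pressure altitude = 2780 + (29.92 − 29.20) × 1000 = 2780 + (+720) = 3500 ft.
ISA temperature at 3500 ft = 15 − 2 × (3500/1000) = 8°C.
ISA deviation = -20 − 8 = -28°C.
Density altitude = 3500 + 120 × (-28) = 140 ft.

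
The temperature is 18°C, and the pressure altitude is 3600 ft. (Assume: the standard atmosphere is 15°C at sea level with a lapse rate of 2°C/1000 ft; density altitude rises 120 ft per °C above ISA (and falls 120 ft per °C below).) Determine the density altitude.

4824 ft

ISA temperature at 3600 ft = 15 − 2 × (3600/1000) = 7.8°C.
ISA deviation = 18 − 7.8 = +10.2°C.
Density altitude = 3600 + 120 × (10.2) = 3600 + (+1224) = 4824 ft.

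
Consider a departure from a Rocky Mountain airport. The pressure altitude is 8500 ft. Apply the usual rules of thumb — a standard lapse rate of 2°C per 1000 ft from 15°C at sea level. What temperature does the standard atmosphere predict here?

-2°C

ISA temperature = 15 − 2 × (8500/1000) = 15 − 17 = -2°C.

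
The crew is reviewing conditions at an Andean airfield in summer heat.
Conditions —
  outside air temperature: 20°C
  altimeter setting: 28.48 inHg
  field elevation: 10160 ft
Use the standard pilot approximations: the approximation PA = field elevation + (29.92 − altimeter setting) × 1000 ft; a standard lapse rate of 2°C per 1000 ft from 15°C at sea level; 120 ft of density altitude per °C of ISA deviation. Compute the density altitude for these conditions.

14984 ft

Pressure altitude = 10160 + (29.92 − 28.48) × 1000 = 10160 + (+1440) = 11600 ft.
ISA temperature at 11600 ft = 15 − 2 × (11600/1000) = -8.2°C.
ISA deviation = 20 − (-8.2) = +28.2°C.
Density altitude = 11600 + 120 × (28.2) = 14984 ft.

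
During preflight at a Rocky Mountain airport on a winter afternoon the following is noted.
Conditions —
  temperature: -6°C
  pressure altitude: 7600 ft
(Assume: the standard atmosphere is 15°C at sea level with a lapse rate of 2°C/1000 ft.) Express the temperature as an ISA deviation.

ISA temperature at 7600 ft = 15 − 2 × (7600/1000) = -0.2°C.
Deviation = OAT − ISA = -6 − (-0.2) = -5.8°C.

ISA-5.8°C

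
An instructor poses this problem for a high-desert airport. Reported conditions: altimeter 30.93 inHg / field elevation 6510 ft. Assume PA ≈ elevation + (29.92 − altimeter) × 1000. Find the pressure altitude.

5500 ft

Pressure correction = (29.92 − 30.93) × 1000 = -1010 ft.
Pressure altitude = 6510 + (-1010) = 5500 ft.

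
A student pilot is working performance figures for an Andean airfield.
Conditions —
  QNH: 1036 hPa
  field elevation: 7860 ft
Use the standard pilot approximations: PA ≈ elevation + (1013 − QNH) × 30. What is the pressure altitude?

Pressure correction = (1013 − 1036) × 30 = -690 ft.
Pressure altitude = 7860 + (-690) = 7170 ft.

7170 ft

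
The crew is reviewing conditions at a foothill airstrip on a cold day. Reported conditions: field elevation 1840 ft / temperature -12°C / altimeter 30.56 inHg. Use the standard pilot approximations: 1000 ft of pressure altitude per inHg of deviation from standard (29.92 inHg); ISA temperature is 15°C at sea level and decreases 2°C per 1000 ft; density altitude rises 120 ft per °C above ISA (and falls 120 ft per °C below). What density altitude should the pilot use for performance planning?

-1752 ft

Pressure altitude = 1840 + (29.92 − 30.56) × 1000 = 1840 + (-640) = 1200 ft.
ISA temperature at 1200 ft = 15 − 2 × (1200/1000) = 12.6°C.
ISA deviation = -12 − 12.6 = -24.6°C.
Density altitude = 1200 + 120 × (-24.6) = -1752 ft.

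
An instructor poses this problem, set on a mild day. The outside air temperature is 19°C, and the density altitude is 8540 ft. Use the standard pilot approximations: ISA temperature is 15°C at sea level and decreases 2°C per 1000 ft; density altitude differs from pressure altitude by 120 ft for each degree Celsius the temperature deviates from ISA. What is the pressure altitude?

6500 ft

DA = PA + 120 × (OAT − (15 − 2·PA/1000)) = PA + 120·OAT − 1800 + 0.24·PA = 1.24·PA + 120·OAT − 1800.
So 1.24·PA = 8540 − 120 × 19 + 1800 = 8060.
PA = 8060 / 1.24 = 6500 ft.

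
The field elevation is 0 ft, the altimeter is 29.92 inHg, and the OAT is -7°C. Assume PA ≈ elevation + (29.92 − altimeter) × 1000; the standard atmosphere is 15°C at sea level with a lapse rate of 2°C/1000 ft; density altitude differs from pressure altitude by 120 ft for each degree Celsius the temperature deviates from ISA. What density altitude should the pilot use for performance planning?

-2640 ft

Pressure altitude = 0 + (29.92 − 29.92) × 1000 = 0 + (0) = 0 ft.
ISA temperature at 0 ft = 15 − 2 × (0/1000) = 15°C.
ISA deviation = -7 − 15 = -22°C.
Density altitude = 0 + 120 × (-22) = -2640 ft.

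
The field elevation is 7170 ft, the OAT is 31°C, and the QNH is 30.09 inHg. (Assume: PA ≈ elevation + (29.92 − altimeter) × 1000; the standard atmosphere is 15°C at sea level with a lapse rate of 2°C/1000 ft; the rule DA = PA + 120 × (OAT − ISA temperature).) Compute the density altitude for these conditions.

10600 ft

Pressure altitude = 7170 + (29.92 − 30.09) × 1000 = 7170 + (-170) = 7000 ft.
ISA temperature at 7000 ft = 15 − 2 × (7000/1000) = 1°C.
ISA deviation = 31 − 1 = +30°C.
Density altitude = 7000 + 120 × (30) = 10600 ft.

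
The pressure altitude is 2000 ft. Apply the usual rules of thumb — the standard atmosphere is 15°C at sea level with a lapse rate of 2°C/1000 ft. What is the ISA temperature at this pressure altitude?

11°C

ISA temperature = 15 − 2 × (2000/1000) = 15 − 4 = 11°C.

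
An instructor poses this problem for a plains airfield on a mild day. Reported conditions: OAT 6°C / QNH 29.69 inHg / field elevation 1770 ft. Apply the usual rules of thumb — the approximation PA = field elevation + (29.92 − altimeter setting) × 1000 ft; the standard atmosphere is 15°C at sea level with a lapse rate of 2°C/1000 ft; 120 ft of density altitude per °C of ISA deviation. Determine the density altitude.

1400 ft

Pressure altitude = 1770 + (29.92 − 29.69) × 1000 = 1770 + (+230) = 2000 ft.
ISA temperature at 2000 ft = 15 − 2 × (2000/1000) = 11°C.
ISA deviation = 6 − 11 = -5°C.
Density altitude = 2000 + 120 × (-5) = 1400 ft.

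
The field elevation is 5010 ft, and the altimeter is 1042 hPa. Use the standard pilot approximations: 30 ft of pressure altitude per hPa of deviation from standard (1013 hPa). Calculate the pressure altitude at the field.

Pressure correction = (1013 − 1042) × 30 = -870 ft.
Pressure altitude = 5010 + (-870) = 4140 ft.

4140 ft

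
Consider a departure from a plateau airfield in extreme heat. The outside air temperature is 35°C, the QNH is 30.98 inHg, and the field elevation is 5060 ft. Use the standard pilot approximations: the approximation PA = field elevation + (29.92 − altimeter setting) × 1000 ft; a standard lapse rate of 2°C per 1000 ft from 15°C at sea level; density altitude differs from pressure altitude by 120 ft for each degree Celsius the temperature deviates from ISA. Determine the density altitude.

7360 ft

Pressure altitude = 5060 + (29.92 − 30.98) × 1000 = 5060 + (-1060) = 4000 ft.
ISA temperature at 4000 ft = 15 − 2 × (4000/1000) = 7°C.
ISA deviation = 35 − 7 = +28°C.
Density altitude = 4000 + 120 × (28) = 7360 ft.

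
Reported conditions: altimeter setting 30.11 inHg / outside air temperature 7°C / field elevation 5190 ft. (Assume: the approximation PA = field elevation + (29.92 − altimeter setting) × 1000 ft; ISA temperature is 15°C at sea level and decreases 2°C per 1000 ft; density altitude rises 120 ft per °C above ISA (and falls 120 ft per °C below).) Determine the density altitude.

5240 ft

Pressure altitude = 5190 + (29.92 − 30.11) × 1000 = 5190 + (-190) = 5000 ft.
ISA temperature at 5000 ft = 15 − 2 × (5000/1000) = 5°C.
ISA deviation = 7 − 5 = +2°C.
Density altitude = 5000 + 120 × (2) = 5240 ft.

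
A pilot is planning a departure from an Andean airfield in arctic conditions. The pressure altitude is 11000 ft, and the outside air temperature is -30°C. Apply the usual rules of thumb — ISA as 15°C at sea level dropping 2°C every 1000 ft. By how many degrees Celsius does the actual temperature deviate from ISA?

ISA-23°C

ISA temperature at 11000 ft = 15 − 2 × (11000/1000) = -7°C.
Deviation = OAT − ISA = -30 − (-7) = -23°C.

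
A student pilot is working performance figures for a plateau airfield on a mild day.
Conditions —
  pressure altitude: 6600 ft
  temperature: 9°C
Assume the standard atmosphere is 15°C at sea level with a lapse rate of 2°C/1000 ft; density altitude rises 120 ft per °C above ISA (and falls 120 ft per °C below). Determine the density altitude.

7464 ft

ISA temperature at 6600 ft = 15 − 2 × (6600/1000) = 1.8°C.
ISA deviation = 9 − 1.8 = +7.2°C.
Density altitude = 6600 + 120 × (7.2) = 6600 + (+864) = 7464 ft.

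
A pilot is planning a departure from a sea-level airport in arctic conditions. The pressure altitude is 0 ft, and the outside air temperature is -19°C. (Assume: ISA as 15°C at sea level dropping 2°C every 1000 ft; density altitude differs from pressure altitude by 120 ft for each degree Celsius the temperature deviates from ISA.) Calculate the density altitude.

ISA temperature at 0 ft = 15 − 2 × (0/1000) = 15°C.
ISA deviation = -19 − 15 = -34°C.
Density altitude = 0 + 120 × (-34) = 0 + (-4080) = -4080 ft.

-4080 ft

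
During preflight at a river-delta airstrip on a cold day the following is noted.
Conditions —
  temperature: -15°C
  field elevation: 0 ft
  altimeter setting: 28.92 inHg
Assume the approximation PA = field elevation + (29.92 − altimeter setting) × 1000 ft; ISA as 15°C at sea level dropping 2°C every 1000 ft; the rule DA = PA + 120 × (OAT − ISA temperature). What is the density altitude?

Pressure altitude = 0 + (29.92 − 28.92) × 1000 = 0 + (+1000) = 1000 ft.
ISA temperature at 1000 ft = 15 − 2 × (1000/1000) = 13°C.
ISA deviation = -15 − 13 = -28°C.
Density altitude = 1000 + 120 × (-28) = -2360 ft.

-2360 ft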